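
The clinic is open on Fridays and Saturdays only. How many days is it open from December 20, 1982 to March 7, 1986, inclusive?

335

December 20, 1982 is a Monday.
The range spans 1174 days (inclusive of both endpoints).
1174 = 7 × 167 + 5, so there are 167 full weeks plus 5 extra days.
Each full week contributes 2 days from the set (Fri, Sat): 167 × 2 = 334.
The 5 extra days are Monday, Tuesday, Wednesday, Thursday, Friday — 1 of them qualifies.
Total: 334 + 1 = 335.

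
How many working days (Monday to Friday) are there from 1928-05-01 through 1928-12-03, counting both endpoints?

1928-05-01 is a Tuesday.
The range spans 217 days (inclusive of both endpoints).
217 = 7 × 31, so the span is exactly 31 full weeks.
Each full week contributes 5 weekdays (Mon–Fri): 31 × 5 = 155.

155 weekdays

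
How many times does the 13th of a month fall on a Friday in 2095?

1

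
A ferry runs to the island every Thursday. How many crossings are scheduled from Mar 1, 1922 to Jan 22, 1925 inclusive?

Mar 1, 1922 is a Wednesday.
That's 1059 days from start to end, counting both.
1059 = 7 × 151 + 2, so there are 151 full weeks plus 2 extra days.
Each full week contributes one Thursday: 151 so far.
The 2 extra days are Wednesday, Thursday — 1 of them qualifies.
Total: 151 + 1 = 152.

152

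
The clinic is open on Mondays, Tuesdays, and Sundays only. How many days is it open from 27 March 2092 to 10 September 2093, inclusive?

27 March 2092 is a Thursday.
That's 533 days from start to end, counting both.
533 = 7 × 76 + 1, so there are 76 full weeks plus 1 extra day.
Each full week contributes 3 days from the set (Mon, Tue, Sun): 76 × 3 = 228.
The 1 extra day is Thursday — none qualify.
Total: 228 + 0 = 228.

228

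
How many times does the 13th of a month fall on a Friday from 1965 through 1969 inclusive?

7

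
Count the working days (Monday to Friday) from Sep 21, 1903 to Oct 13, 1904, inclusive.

279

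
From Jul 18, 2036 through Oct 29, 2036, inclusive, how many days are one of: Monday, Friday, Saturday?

45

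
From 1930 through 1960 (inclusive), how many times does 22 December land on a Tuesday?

Day of week of December 22 in each year:
1930: Mon, 1931: Tue ✓, 1932: Thu, 1933: Fri, 1934: Sat, 1935: Sun, 1936: Tue ✓, 1937: Wed, 1938: Thu, 1939: Fri, 1940: Sun, 1941: Mon, 1942: Tue ✓, 1943: Wed, 1944: Fri, 1945: Sat, 1946: Sun, 1947: Mon, 1948: Wed, 1949: Thu, 1950: Fri, 1951: Sat, 1952: Mon, 1953: Tue ✓, 1954: Wed, 1955: Thu, 1956: Sat, 1957: Sun, 1958: Mon, 1959: Tue ✓, 1960: Thu
Tuesdays: 1931, 1936, 1942, 1953, 1959.

5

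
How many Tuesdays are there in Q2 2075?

13

2075-04-01 is a Monday.
From 2075-04-01 to 2075-06-30 is 91 days inclusive.
91 = 7 × 13, so the span is exactly 13 full weeks.
Each full week contributes one Tuesday: 13 so far.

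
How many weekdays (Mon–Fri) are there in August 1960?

23

Aug 1, 1960 is a Monday.
From Aug 1, 1960 to Aug 31, 1960 is 31 days inclusive.
31 = 7 × 4 + 3, so there are 4 full weeks plus 3 extra days.
Each full week contributes 5 weekdays (Mon–Fri): 4 × 5 = 20.
The 3 extra days are Mon, Tue, Wed — 3 of them qualify.
Total: 20 + 3 = 23.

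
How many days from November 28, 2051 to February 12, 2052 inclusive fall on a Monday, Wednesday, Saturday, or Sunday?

44

November 28, 2051 is a Tuesday.
That's 77 days from start to end, counting both.
77 = 7 × 11, so the span is exactly 11 full weeks.
Each full week contributes 4 days from the set (Mon, Wed, Sat, Sun): 11 × 4 = 44.
Total: 44.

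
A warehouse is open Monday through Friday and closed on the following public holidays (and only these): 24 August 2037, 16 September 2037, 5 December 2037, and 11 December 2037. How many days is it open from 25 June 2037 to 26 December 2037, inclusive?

129 business days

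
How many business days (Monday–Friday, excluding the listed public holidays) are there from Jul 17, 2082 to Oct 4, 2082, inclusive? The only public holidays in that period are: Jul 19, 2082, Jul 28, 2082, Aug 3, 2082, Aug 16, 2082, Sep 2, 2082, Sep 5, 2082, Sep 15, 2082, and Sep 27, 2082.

Jul 17, 2082 is a Friday.
That's 80 days from start to end, counting both.
80 = 7 × 11 + 3, so there are 11 full weeks plus 3 extra days.
Each full week contributes 5 weekdays (Mon–Fri): 11 × 5 = 55.
The 3 extra days are Friday, Saturday, Sunday — 1 of them qualifies.
Total: 55 + 1 = 56.
Holidays: Jul 19, 2082 (Sun); Jul 28, 2082 (Tue); Aug 3, 2082 (Mon); Aug 16, 2082 (Sun); Sep 2, 2082 (Wed); Sep 5, 2082 (Sat); Sep 15, 2082 (Tue); Sep 27, 2082 (Sun).
4 of the 8 holidays fall on weekdays; the rest are weekends and were already excluded.
Business days: 56 − 4 = 52.

52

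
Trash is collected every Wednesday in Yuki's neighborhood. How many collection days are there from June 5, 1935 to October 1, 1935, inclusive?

June 5, 1935 is a Wednesday.
The range spans 119 days (inclusive of both endpoints).
119 = 7 × 17, so the span is exactly 17 full weeks.
Each full week contributes one Wednesday: 17 so far.

17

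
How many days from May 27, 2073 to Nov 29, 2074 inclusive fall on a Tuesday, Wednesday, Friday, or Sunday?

May 27, 2073 is a Saturday.
The range spans 552 days (inclusive of both endpoints).
552 = 7 × 78 + 6, so there are 78 full weeks plus 6 extra days.
Each full week contributes 4 days from the set (Tue, Wed, Fri, Sun): 78 × 4 = 312.
The 6 extra days are Saturday, Sunday, Monday, Tuesday, Wednesday, Thursday — 3 of them qualify.
Total: 312 + 3 = 315.

315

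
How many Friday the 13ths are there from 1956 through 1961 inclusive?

12

Friday-the-13ths by year:
1956: Jan, Apr, Jul
1957: Sep, Dec
1958: Jun
1959: Feb, Mar, Nov
1960: May
1961: Jan, Oct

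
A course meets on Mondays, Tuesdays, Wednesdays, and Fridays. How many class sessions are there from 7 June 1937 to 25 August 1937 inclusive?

7 June 1937 is a Monday.
The range spans 80 days (inclusive of both endpoints).
80 = 7 × 11 + 3, so there are 11 full weeks plus 3 extra days.
Each full week contributes 4 days from the set (Mon, Tue, Wed, Fri): 11 × 4 = 44.
The 3 extra days are Monday, Tuesday, Wednesday — 3 of them qualify.
Total: 44 + 3 = 47.

47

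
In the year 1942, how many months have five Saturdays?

4

A month has five Saturdays exactly when Saturday falls within its first (length − 28) days.
Jan: 31 days, starts Thu → 5 of Thu, Fri, Sat ✓
Feb: 28 days, starts Sun → 5 of (none)
Mar: 31 days, starts Sun → 5 of Sun, Mon, Tue
Apr: 30 days, starts Wed → 5 of Wed, Thu
May: 31 days, starts Fri → 5 of Fri, Sat, Sun ✓
Jun: 30 days, starts Mon → 5 of Mon, Tue
Jul: 31 days, starts Wed → 5 of Wed, Thu, Fri
Aug: 31 days, starts Sat → 5 of Sat, Sun, Mon ✓
Sep: 30 days, starts Tue → 5 of Tue, Wed
Oct: 31 days, starts Thu → 5 of Thu, Fri, Sat ✓
Nov: 30 days, starts Sun → 5 of Sun, Mon
Dec: 31 days, starts Tue → 5 of Tue, Wed, Thu
Months with five Saturdays: Jan, May, Aug, Oct.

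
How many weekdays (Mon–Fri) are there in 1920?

January 1, 1920 is a Thursday.
From January 1, 1920 to December 31, 1920 is 366 days inclusive.
366 = 7 × 52 + 2, so there are 52 full weeks plus 2 extra days.
Each full week contributes 5 weekdays (Mon–Fri): 52 × 5 = 260.
The 2 extra days are Thursday, Friday — 2 of them qualify.
Total: 260 + 2 = 262.

262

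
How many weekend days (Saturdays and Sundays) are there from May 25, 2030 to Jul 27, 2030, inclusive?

19

May 25, 2030 is a Saturday.
That's 64 days from start to end, counting both.
64 = 7 × 9 + 1, so there are 9 full weeks plus 1 extra day.
Each full week contributes 2 weekend days (Sat, Sun): 9 × 2 = 18.
The 1 extra day is Saturday — 1 of them qualifies.
Total: 18 + 1 = 19.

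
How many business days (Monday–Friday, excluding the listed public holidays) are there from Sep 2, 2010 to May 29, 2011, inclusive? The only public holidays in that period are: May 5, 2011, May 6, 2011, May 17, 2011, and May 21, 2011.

189 business days

Sep 2, 2010 is a Thursday.
From Sep 2, 2010 to May 29, 2011 is 270 days inclusive.
270 = 7 × 38 + 4, so there are 38 full weeks plus 4 extra days.
Each full week contributes 5 weekdays (Mon–Fri): 38 × 5 = 190.
The 4 extra days are Thu, Fri, Sat, Sun — 2 of them qualify.
Total: 190 + 2 = 192.
Holidays: May 5, 2011 (Thu); May 6, 2011 (Fri); May 17, 2011 (Tue); May 21, 2011 (Sat).
3 of the 4 holidays fall on weekdays; the rest are weekends and were already excluded.
Business days: 192 − 3 = 189.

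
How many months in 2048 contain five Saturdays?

4

A month has five Saturdays exactly when Saturday falls within its first (length − 28) days.
Jan: 31 days, starts Wed → 5 of Wed, Thu, Fri
Feb: 29 days, starts Sat → 5 of Sat ✓
Mar: 31 days, starts Sun → 5 of Sun, Mon, Tue
Apr: 30 days, starts Wed → 5 of Wed, Thu
May: 31 days, starts Fri → 5 of Fri, Sat, Sun ✓
Jun: 30 days, starts Mon → 5 of Mon, Tue
Jul: 31 days, starts Wed → 5 of Wed, Thu, Fri
Aug: 31 days, starts Sat → 5 of Sat, Sun, Mon ✓
Sep: 30 days, starts Tue → 5 of Tue, Wed
Oct: 31 days, starts Thu → 5 of Thu, Fri, Sat ✓
Nov: 30 days, starts Sun → 5 of Sun, Mon
Dec: 31 days, starts Tue → 5 of Tue, Wed, Thu
Months with five Saturdays: Feb, May, Aug, Oct.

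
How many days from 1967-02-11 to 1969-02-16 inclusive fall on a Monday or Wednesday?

210

1967-02-11 is a Saturday.
The range spans 737 days (inclusive of both endpoints).
737 = 7 × 105 + 2, so there are 105 full weeks plus 2 extra days.
Each full week contributes 2 days from the set (Mon, Wed): 105 × 2 = 210.
The 2 extra days are Saturday, Sunday — none qualify.
Total: 210 + 0 = 210.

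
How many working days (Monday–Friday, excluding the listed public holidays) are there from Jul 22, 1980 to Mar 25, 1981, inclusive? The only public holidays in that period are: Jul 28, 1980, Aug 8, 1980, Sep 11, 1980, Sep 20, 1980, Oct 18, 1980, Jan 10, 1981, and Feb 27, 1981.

Jul 22, 1980 is a Tuesday.
That's 247 days from start to end, counting both.
247 = 7 × 35 + 2, so there are 35 full weeks plus 2 extra days.
Each full week contributes 5 weekdays (Mon–Fri): 35 × 5 = 175.
The 2 extra days are Tuesday, Wednesday — 2 of them qualify.
Total: 175 + 2 = 177.
Holidays: Jul 28, 1980 (Mon); Aug 8, 1980 (Fri); Sep 11, 1980 (Thu); Sep 20, 1980 (Sat); Oct 18, 1980 (Sat); Jan 10, 1981 (Sat); Feb 27, 1981 (Fri).
4 of the 7 holidays fall on weekdays; the rest are weekends and were already excluded.
Business days: 177 − 4 = 173.

173 working days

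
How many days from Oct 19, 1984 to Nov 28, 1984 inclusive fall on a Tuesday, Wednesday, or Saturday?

18

Oct 19, 1984 is a Friday.
The range spans 41 days (inclusive of both endpoints).
41 = 7 × 5 + 6, so there are 5 full weeks plus 6 extra days.
Each full week contributes 3 days from the set (Tue, Wed, Sat): 5 × 3 = 15.
The 6 extra days are Friday, Saturday, Sunday, Monday, Tuesday, Wednesday — 3 of them qualify.
Total: 15 + 3 = 18.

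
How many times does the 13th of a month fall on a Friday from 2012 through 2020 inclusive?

18

Friday-the-13ths by year:
2012: Jan, Apr, Jul
2013: Sep, Dec
2014: Jun
2015: Feb, Mar, Nov
2016: May
2017: Jan, Oct
2018: Apr, Jul
2019: Sep, Dec
2020: Mar, Nov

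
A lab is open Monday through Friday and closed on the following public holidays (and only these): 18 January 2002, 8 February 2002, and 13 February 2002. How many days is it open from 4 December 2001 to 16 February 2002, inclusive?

4 December 2001 is a Tuesday.
The range spans 75 days (inclusive of both endpoints).
75 = 7 × 10 + 5, so there are 10 full weeks plus 5 extra days.
Each full week contributes 5 weekdays (Mon–Fri): 10 × 5 = 50.
The 5 extra days are Tuesday, Wednesday, Thursday, Friday, Saturday — 4 of them qualify.
Total: 50 + 4 = 54.
Holidays: 18 January 2002 (Fri); 8 February 2002 (Fri); 13 February 2002 (Wed).
All 3 holidays fall on weekdays, so subtract 3.
Business days: 54 − 3 = 51.

51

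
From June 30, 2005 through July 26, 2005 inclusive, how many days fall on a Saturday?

4 Saturdays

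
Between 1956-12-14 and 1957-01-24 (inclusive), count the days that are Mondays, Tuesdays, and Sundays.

1956-12-14 is a Friday.
From 1956-12-14 to 1957-01-24 is 42 days inclusive.
42 = 7 × 6, so the span is exactly 6 full weeks.
Each full week contributes 3 days from the set (Mon, Tue, Sun): 6 × 3 = 18.

18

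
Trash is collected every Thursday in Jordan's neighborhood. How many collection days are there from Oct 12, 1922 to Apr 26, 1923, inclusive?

29 Thursdays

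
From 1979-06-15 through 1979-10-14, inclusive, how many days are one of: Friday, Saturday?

36

1979-06-15 is a Friday.
From 1979-06-15 to 1979-10-14 is 122 days inclusive.
122 = 7 × 17 + 3, so there are 17 full weeks plus 3 extra days.
Each full week contributes 2 days from the set (Fri, Sat): 17 × 2 = 34.
The 3 extra days are Friday, Saturday, Sunday — 2 of them qualify.
Total: 34 + 2 = 36.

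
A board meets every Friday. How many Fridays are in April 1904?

April 1, 1904 is a Friday.
That's 30 days from start to end, counting both.
30 = 7 × 4 + 2, so there are 4 full weeks plus 2 extra days.
Each full week contributes one Friday: 4 so far.
The 2 extra days are Friday, Saturday — 1 of them qualifies.
Total: 4 + 1 = 5.

5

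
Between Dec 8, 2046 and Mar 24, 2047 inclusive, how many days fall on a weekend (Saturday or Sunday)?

Dec 8, 2046 is a Saturday.
That's 107 days from start to end, counting both.
107 = 7 × 15 + 2, so there are 15 full weeks plus 2 extra days.
Each full week contributes 2 weekend days (Sat, Sun): 15 × 2 = 30.
The 2 extra days are Saturday, Sunday — 2 of them qualify.
Total: 30 + 2 = 32.

32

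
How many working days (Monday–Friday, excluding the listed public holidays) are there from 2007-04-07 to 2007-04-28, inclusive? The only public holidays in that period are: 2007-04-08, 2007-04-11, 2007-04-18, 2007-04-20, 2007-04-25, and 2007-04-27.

2007-04-07 is a Saturday.
From 2007-04-07 to 2007-04-28 is 22 days inclusive.
22 = 7 × 3 + 1, so there are 3 full weeks plus 1 extra day.
Each full week contributes 5 weekdays (Mon–Fri): 3 × 5 = 15.
The 1 extra day is Saturday — none qualify.
Total: 15 + 0 = 15.
Holidays: 2007-04-08 (Sun); 2007-04-11 (Wed); 2007-04-18 (Wed); 2007-04-20 (Fri); 2007-04-25 (Wed); 2007-04-27 (Fri).
5 of the 6 holidays fall on weekdays; the rest are weekends and were already excluded.
Business days: 15 − 5 = 10.

10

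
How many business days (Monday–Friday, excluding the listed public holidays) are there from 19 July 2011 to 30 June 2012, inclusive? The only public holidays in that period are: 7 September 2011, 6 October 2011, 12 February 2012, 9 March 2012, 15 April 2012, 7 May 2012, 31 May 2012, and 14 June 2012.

243

19 July 2011 is a Tuesday.
That's 348 days from start to end, counting both.
348 = 7 × 49 + 5, so there are 49 full weeks plus 5 extra days.
Each full week contributes 5 weekdays (Mon–Fri): 49 × 5 = 245.
The 5 extra days are Tue, Wed, Thu, Fri, Sat — 4 of them qualify.
Total: 245 + 4 = 249.
Holidays: 7 September 2011 (Wed); 6 October 2011 (Thu); 12 February 2012 (Sun); 9 March 2012 (Fri); 15 April 2012 (Sun); 7 May 2012 (Mon); 31 May 2012 (Thu); 14 June 2012 (Thu).
6 of the 8 holidays fall on weekdays; the rest are weekends and were already excluded.
Business days: 249 − 6 = 243.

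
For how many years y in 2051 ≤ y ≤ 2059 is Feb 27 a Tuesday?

2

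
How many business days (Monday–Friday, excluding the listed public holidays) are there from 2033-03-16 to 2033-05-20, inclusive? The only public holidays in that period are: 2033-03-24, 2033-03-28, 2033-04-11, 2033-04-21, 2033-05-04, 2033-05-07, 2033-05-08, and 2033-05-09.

2033-03-16 is a Wednesday.
From 2033-03-16 to 2033-05-20 is 66 days inclusive.
66 = 7 × 9 + 3, so there are 9 full weeks plus 3 extra days.
Each full week contributes 5 weekdays (Mon–Fri): 9 × 5 = 45.
The 3 extra days are Wed, Thu, Fri — 3 of them qualify.
Total: 45 + 3 = 48.
Holidays: 2033-03-24 (Thu); 2033-03-28 (Mon); 2033-04-11 (Mon); 2033-04-21 (Thu); 2033-05-04 (Wed); 2033-05-07 (Sat); 2033-05-08 (Sun); 2033-05-09 (Mon).
6 of the 8 holidays fall on weekdays; the rest are weekends and were already excluded.
Business days: 48 − 6 = 42.

42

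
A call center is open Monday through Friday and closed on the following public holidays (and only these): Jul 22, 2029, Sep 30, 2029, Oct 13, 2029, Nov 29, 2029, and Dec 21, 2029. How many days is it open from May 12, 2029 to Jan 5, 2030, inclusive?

May 12, 2029 is a Saturday.
That's 239 days from start to end, counting both.
239 = 7 × 34 + 1, so there are 34 full weeks plus 1 extra day.
Each full week contributes 5 weekdays (Mon–Fri): 34 × 5 = 170.
The 1 extra day is Sat — none qualify.
Total: 170 + 0 = 170.
Holidays: Jul 22, 2029 (Sun); Sep 30, 2029 (Sun); Oct 13, 2029 (Sat); Nov 29, 2029 (Thu); Dec 21, 2029 (Fri).
2 of the 5 holidays fall on weekdays; the rest are weekends and were already excluded.
Business days: 170 − 2 = 168.

168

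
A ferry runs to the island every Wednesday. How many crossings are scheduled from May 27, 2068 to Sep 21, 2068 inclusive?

17 Wednesdays

May 27, 2068 is a Sunday.
From May 27, 2068 to Sep 21, 2068 is 118 days inclusive.
118 = 7 × 16 + 6, so there are 16 full weeks plus 6 extra days.
Each full week contributes one Wednesday: 16 so far.
The 6 extra days are Sunday, Monday, Tuesday, Wednesday, Thursday, Friday — 1 of them qualifies.
Total: 16 + 1 = 17.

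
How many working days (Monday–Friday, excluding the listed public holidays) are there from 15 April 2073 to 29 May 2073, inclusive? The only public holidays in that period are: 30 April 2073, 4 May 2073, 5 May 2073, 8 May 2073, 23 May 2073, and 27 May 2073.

27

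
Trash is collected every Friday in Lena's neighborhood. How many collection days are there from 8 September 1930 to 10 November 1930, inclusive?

8 September 1930 is a Monday.
That's 64 days from start to end, counting both.
64 = 7 × 9 + 1, so there are 9 full weeks plus 1 extra day.
Each full week contributes one Friday: 9 so far.
The 1 extra day is Monday — none qualify.
Total: 9 + 0 = 9.

9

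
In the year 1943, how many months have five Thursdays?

A month has five Thursdays exactly when Thursday falls within its first (length − 28) days.
Jan: 31 days, starts Fri → 5 of Fri, Sat, Sun
Feb: 28 days, starts Mon → 5 of (none)
Mar: 31 days, starts Mon → 5 of Mon, Tue, Wed
Apr: 30 days, starts Thu → 5 of Thu, Fri ✓
May: 31 days, starts Sat → 5 of Sat, Sun, Mon
Jun: 30 days, starts Tue → 5 of Tue, Wed
Jul: 31 days, starts Thu → 5 of Thu, Fri, Sat ✓
Aug: 31 days, starts Sun → 5 of Sun, Mon, Tue
Sep: 30 days, starts Wed → 5 of Wed, Thu ✓
Oct: 31 days, starts Fri → 5 of Fri, Sat, Sun
Nov: 30 days, starts Mon → 5 of Mon, Tue
Dec: 31 days, starts Wed → 5 of Wed, Thu, Fri ✓
Months with five Thursdays: Apr, Jul, Sep, Dec.

4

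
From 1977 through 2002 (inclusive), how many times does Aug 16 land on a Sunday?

4

Day of week of August 16 in each year:
1977: Tue, 1978: Wed, 1979: Thu, 1980: Sat, 1981: Sun ✓, 1982: Mon, 1983: Tue, 1984: Thu, 1985: Fri, 1986: Sat, 1987: Sun ✓, 1988: Tue, 1989: Wed, 1990: Thu, 1991: Fri, 1992: Sun ✓, 1993: Mon, 1994: Tue, 1995: Wed, 1996: Fri, 1997: Sat, 1998: Sun ✓, 1999: Mon, 2000: Wed, 2001: Thu, 2002: Fri
Sundays: 1981, 1987, 1992, 1998.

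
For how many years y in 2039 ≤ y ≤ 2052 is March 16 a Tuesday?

1

Day of week of March 16 in each year:
2039: Wed, 2040: Fri, 2041: Sat, 2042: Sun, 2043: Mon, 2044: Wed, 2045: Thu, 2046: Fri, 2047: Sat, 2048: Mon, 2049: Tue ✓, 2050: Wed, 2051: Thu, 2052: Sat
Tuesdays: 2049.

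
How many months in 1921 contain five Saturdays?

A month has five Saturdays exactly when Saturday falls within its first (length − 28) days.
Jan: 31 days, starts Sat → 5 of Sat, Sun, Mon ✓
Feb: 28 days, starts Tue → 5 of (none)
Mar: 31 days, starts Tue → 5 of Tue, Wed, Thu
Apr: 30 days, starts Fri → 5 of Fri, Sat ✓
May: 31 days, starts Sun → 5 of Sun, Mon, Tue
Jun: 30 days, starts Wed → 5 of Wed, Thu
Jul: 31 days, starts Fri → 5 of Fri, Sat, Sun ✓
Aug: 31 days, starts Mon → 5 of Mon, Tue, Wed
Sep: 30 days, starts Thu → 5 of Thu, Fri
Oct: 31 days, starts Sat → 5 of Sat, Sun, Mon ✓
Nov: 30 days, starts Tue → 5 of Tue, Wed
Dec: 31 days, starts Thu → 5 of Thu, Fri, Sat ✓
Months with five Saturdays: Jan, Apr, Jul, Oct, Dec.

5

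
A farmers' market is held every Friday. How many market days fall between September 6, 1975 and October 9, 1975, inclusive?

September 6, 1975 is a Saturday.
From September 6, 1975 to October 9, 1975 is 34 days inclusive.
34 = 7 × 4 + 6, so there are 4 full weeks plus 6 extra days.
Each full week contributes one Friday: 4 so far.
The 6 extra days are Saturday, Sunday, Monday, Tuesday, Wednesday, Thursday — none qualify.
Total: 4 + 0 = 4.

4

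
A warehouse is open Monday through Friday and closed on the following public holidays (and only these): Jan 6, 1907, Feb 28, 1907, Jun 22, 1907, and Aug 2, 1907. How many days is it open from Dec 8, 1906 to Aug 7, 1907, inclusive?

Dec 8, 1906 is a Saturday.
That's 243 days from start to end, counting both.
243 = 7 × 34 + 5, so there are 34 full weeks plus 5 extra days.
Each full week contributes 5 weekdays (Mon–Fri): 34 × 5 = 170.
The 5 extra days are Sat, Sun, Mon, Tue, Wed — 3 of them qualify.
Total: 170 + 3 = 173.
Holidays: Jan 6, 1907 (Sun); Feb 28, 1907 (Thu); Jun 22, 1907 (Sat); Aug 2, 1907 (Fri).
2 of the 4 holidays fall on weekdays; the rest are weekends and were already excluded.
Business days: 173 − 2 = 171.

171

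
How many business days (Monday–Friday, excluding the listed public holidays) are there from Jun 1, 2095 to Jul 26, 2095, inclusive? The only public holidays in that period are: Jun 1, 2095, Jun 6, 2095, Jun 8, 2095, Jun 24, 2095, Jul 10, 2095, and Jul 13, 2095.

35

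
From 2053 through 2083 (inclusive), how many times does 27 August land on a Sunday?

Day of week of August 27 in each year:
2053: Wed, 2054: Thu, 2055: Fri, 2056: Sun ✓, 2057: Mon, 2058: Tue, 2059: Wed, 2060: Fri, 2061: Sat, 2062: Sun ✓, 2063: Mon, 2064: Wed, 2065: Thu, 2066: Fri, 2067: Sat, 2068: Mon, 2069: Tue, 2070: Wed, 2071: Thu, 2072: Sat, 2073: Sun ✓, 2074: Mon, 2075: Tue, 2076: Thu, 2077: Fri, 2078: Sat, 2079: Sun ✓, 2080: Tue, 2081: Wed, 2082: Thu, 2083: Fri
Sundays: 2056, 2062, 2073, 2079.

4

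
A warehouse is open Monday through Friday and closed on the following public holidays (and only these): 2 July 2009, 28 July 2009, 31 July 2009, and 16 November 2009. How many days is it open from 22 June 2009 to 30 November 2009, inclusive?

112

22 June 2009 is a Monday.
That's 162 days from start to end, counting both.
162 = 7 × 23 + 1, so there are 23 full weeks plus 1 extra day.
Each full week contributes 5 weekdays (Mon–Fri): 23 × 5 = 115.
The 1 extra day is Monday — 1 of them qualifies.
Total: 115 + 1 = 116.
Holidays: 2 July 2009 (Thu); 28 July 2009 (Tue); 31 July 2009 (Fri); 16 November 2009 (Mon).
All 4 holidays fall on weekdays, so subtract 4.
Business days: 116 − 4 = 112.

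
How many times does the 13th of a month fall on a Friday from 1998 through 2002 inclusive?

Friday-the-13ths by year:
1998: Feb, Mar, Nov
1999: Aug
2000: Oct
2001: Apr, Jul
2002: Sep, Dec

9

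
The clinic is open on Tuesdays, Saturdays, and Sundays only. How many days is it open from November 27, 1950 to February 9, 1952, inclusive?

188

November 27, 1950 is a Monday.
From November 27, 1950 to February 9, 1952 is 440 days inclusive.
440 = 7 × 62 + 6, so there are 62 full weeks plus 6 extra days.
Each full week contributes 3 days from the set (Tue, Sat, Sun): 62 × 3 = 186.
The 6 extra days are Mon, Tue, Wed, Thu, Fri, Sat — 2 of them qualify.
Total: 186 + 2 = 188.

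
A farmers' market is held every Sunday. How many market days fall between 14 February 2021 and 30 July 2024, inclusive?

181

14 February 2021 is a Sunday.
That's 1263 days from start to end, counting both.
1263 = 7 × 180 + 3, so there are 180 full weeks plus 3 extra days.
Each full week contributes one Sunday: 180 so far.
The 3 extra days are Sunday, Monday, Tuesday — 1 of them qualifies.
Total: 180 + 1 = 181.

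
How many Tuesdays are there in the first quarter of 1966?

13

1966-01-01 is a Saturday.
The range spans 90 days (inclusive of both endpoints).
90 = 7 × 12 + 6, so there are 12 full weeks plus 6 extra days.
Each full week contributes one Tuesday: 12 so far.
The 6 extra days are Sat, Sun, Mon, Tue, Wed, Thu — 1 of them qualifies.
Total: 12 + 1 = 13.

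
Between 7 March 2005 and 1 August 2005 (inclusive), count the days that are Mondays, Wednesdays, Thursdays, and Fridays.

7 March 2005 is a Monday.
From 7 March 2005 to 1 August 2005 is 148 days inclusive.
148 = 7 × 21 + 1, so there are 21 full weeks plus 1 extra day.
Each full week contributes 4 days from the set (Mon, Wed, Thu, Fri): 21 × 4 = 84.
The 1 extra day is Mon — 1 of them qualifies.
Total: 84 + 1 = 85.

85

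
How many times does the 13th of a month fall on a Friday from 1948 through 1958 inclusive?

19

Friday-the-13ths by year:
1948: Feb, Aug
1949: May
1950: Jan, Oct
1951: Apr, Jul
1952: Jun
1953: Feb, Mar, Nov
1954: Aug
1955: May
1956: Jan, Apr, Jul
1957: Sep, Dec
1958: Jun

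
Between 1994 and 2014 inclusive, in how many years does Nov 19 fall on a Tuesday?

Day of week of November 19 in each year:
1994: Sat, 1995: Sun, 1996: Tue ✓, 1997: Wed, 1998: Thu, 1999: Fri, 2000: Sun, 2001: Mon, 2002: Tue ✓, 2003: Wed, 2004: Fri, 2005: Sat, 2006: Sun, 2007: Mon, 2008: Wed, 2009: Thu, 2010: Fri, 2011: Sat, 2012: Mon, 2013: Tue ✓, 2014: Wed
Tuesdays: 1996, 2002, 2013.

3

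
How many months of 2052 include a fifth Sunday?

4

A month has five Sundays exactly when Sunday falls within its first (length − 28) days.
Jan: 31 days, starts Mon → 5 of Mon, Tue, Wed
Feb: 29 days, starts Thu → 5 of Thu
Mar: 31 days, starts Fri → 5 of Fri, Sat, Sun ✓
Apr: 30 days, starts Mon → 5 of Mon, Tue
May: 31 days, starts Wed → 5 of Wed, Thu, Fri
Jun: 30 days, starts Sat → 5 of Sat, Sun ✓
Jul: 31 days, starts Mon → 5 of Mon, Tue, Wed
Aug: 31 days, starts Thu → 5 of Thu, Fri, Sat
Sep: 30 days, starts Sun → 5 of Sun, Mon ✓
Oct: 31 days, starts Tue → 5 of Tue, Wed, Thu
Nov: 30 days, starts Fri → 5 of Fri, Sat
Dec: 31 days, starts Sun → 5 of Sun, Mon, Tue ✓
Months with five Sundays: Mar, Jun, Sep, Dec.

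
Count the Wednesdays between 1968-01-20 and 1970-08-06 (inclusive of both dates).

133 Wednesdays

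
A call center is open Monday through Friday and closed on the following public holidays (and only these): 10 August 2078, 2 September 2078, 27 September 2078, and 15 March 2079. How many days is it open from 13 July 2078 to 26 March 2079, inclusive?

179

13 July 2078 is a Wednesday.
The range spans 257 days (inclusive of both endpoints).
257 = 7 × 36 + 5, so there are 36 full weeks plus 5 extra days.
Each full week contributes 5 weekdays (Mon–Fri): 36 × 5 = 180.
The 5 extra days are Wed, Thu, Fri, Sat, Sun — 3 of them qualify.
Total: 180 + 3 = 183.
Holidays: 10 August 2078 (Wed); 2 September 2078 (Fri); 27 September 2078 (Tue); 15 March 2079 (Wed).
All 4 holidays fall on weekdays, so subtract 4.
Business days: 183 − 4 = 179.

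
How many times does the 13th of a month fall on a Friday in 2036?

1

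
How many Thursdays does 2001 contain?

52

January 1, 2001 is a Monday.
That's 365 days from start to end, counting both.
365 = 7 × 52 + 1, so there are 52 full weeks plus 1 extra day.
Each full week contributes one Thursday: 52 so far.
The 1 extra day is Mon — none qualify.
Total: 52 + 0 = 52.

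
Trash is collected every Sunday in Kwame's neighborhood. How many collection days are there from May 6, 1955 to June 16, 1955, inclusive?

6

May 6, 1955 is a Friday.
From May 6, 1955 to June 16, 1955 is 42 days inclusive.
42 = 7 × 6, so the span is exactly 6 full weeks.
Each full week contributes one Sunday: 6 so far.
Total: 6.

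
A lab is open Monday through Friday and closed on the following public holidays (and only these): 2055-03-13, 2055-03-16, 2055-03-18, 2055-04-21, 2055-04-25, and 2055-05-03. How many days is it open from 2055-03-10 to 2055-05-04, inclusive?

36 business days

2055-03-10 is a Wednesday.
The range spans 56 days (inclusive of both endpoints).
56 = 7 × 8, so the span is exactly 8 full weeks.
Each full week contributes 5 weekdays (Mon–Fri): 8 × 5 = 40.
Holidays: 2055-03-13 (Sat); 2055-03-16 (Tue); 2055-03-18 (Thu); 2055-04-21 (Wed); 2055-04-25 (Sun); 2055-05-03 (Mon).
4 of the 6 holidays fall on weekdays; the rest are weekends and were already excluded.
Business days: 40 − 4 = 36.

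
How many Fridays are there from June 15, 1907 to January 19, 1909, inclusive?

June 15, 1907 is a Saturday.
The range spans 585 days (inclusive of both endpoints).
585 = 7 × 83 + 4, so there are 83 full weeks plus 4 extra days.
Each full week contributes one Friday: 83 so far.
The 4 extra days are Saturday, Sunday, Monday, Tuesday — none qualify.
Total: 83 + 0 = 83.

83 Fridays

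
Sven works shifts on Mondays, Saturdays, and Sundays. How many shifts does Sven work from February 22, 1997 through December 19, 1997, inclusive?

February 22, 1997 is a Saturday.
The range spans 301 days (inclusive of both endpoints).
301 = 7 × 43, so the span is exactly 43 full weeks.
Each full week contributes 3 days from the set (Mon, Sat, Sun): 43 × 3 = 129.
Total: 129.

129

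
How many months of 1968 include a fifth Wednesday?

A month has five Wednesdays exactly when Wednesday falls within its first (length − 28) days.
Jan: 31 days, starts Mon → 5 of Mon, Tue, Wed ✓
Feb: 29 days, starts Thu → 5 of Thu
Mar: 31 days, starts Fri → 5 of Fri, Sat, Sun
Apr: 30 days, starts Mon → 5 of Mon, Tue
May: 31 days, starts Wed → 5 of Wed, Thu, Fri ✓
Jun: 30 days, starts Sat → 5 of Sat, Sun
Jul: 31 days, starts Mon → 5 of Mon, Tue, Wed ✓
Aug: 31 days, starts Thu → 5 of Thu, Fri, Sat
Sep: 30 days, starts Sun → 5 of Sun, Mon
Oct: 31 days, starts Tue → 5 of Tue, Wed, Thu ✓
Nov: 30 days, starts Fri → 5 of Fri, Sat
Dec: 31 days, starts Sun → 5 of Sun, Mon, Tue
Months with five Wednesdays: Jan, May, Jul, Oct.

4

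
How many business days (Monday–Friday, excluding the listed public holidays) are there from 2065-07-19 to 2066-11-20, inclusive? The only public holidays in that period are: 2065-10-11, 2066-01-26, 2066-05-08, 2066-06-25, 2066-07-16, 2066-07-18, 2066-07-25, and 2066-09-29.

2065-07-19 is a Sunday.
From 2065-07-19 to 2066-11-20 is 490 days inclusive.
490 = 7 × 70, so the span is exactly 70 full weeks.
Each full week contributes 5 weekdays (Mon–Fri): 70 × 5 = 350.
Holidays: 2065-10-11 (Sun); 2066-01-26 (Tue); 2066-05-08 (Sat); 2066-06-25 (Fri); 2066-07-16 (Fri); 2066-07-18 (Sun); 2066-07-25 (Sun); 2066-09-29 (Wed).
4 of the 8 holidays fall on weekdays; the rest are weekends and were already excluded.
Business days: 350 − 4 = 346.

346 business days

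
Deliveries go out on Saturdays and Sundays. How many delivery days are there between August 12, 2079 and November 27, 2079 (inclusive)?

32

August 12, 2079 is a Saturday.
From August 12, 2079 to November 27, 2079 is 108 days inclusive.
108 = 7 × 15 + 3, so there are 15 full weeks plus 3 extra days.
Each full week contributes 2 days from the set (Sat, Sun): 15 × 2 = 30.
The 3 extra days are Saturday, Sunday, Monday — 2 of them qualify.
Total: 30 + 2 = 32.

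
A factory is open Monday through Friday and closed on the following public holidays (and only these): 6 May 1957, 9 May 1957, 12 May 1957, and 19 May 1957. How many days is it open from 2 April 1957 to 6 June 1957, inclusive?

2 April 1957 is a Tuesday.
The range spans 66 days (inclusive of both endpoints).
66 = 7 × 9 + 3, so there are 9 full weeks plus 3 extra days.
Each full week contributes 5 weekdays (Mon–Fri): 9 × 5 = 45.
The 3 extra days are Tuesday, Wednesday, Thursday — 3 of them qualify.
Total: 45 + 3 = 48.
Holidays: 6 May 1957 (Mon); 9 May 1957 (Thu); 12 May 1957 (Sun); 19 May 1957 (Sun).
2 of the 4 holidays fall on weekdays; the rest are weekends and were already excluded.
Business days: 48 − 2 = 46.

46 working days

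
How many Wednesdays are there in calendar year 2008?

2008-01-01 is a Tuesday.
From 2008-01-01 to 2008-12-31 is 366 days inclusive.
366 = 7 × 52 + 2, so there are 52 full weeks plus 2 extra days.
Each full week contributes one Wednesday: 52 so far.
The 2 extra days are Tuesday, Wednesday — 1 of them qualifies.
Total: 52 + 1 = 53.

53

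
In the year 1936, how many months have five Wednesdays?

A month has five Wednesdays exactly when Wednesday falls within its first (length − 28) days.
Jan: 31 days, starts Wed → 5 of Wed, Thu, Fri ✓
Feb: 29 days, starts Sat → 5 of Sat
Mar: 31 days, starts Sun → 5 of Sun, Mon, Tue
Apr: 30 days, starts Wed → 5 of Wed, Thu ✓
May: 31 days, starts Fri → 5 of Fri, Sat, Sun
Jun: 30 days, starts Mon → 5 of Mon, Tue
Jul: 31 days, starts Wed → 5 of Wed, Thu, Fri ✓
Aug: 31 days, starts Sat → 5 of Sat, Sun, Mon
Sep: 30 days, starts Tue → 5 of Tue, Wed ✓
Oct: 31 days, starts Thu → 5 of Thu, Fri, Sat
Nov: 30 days, starts Sun → 5 of Sun, Mon
Dec: 31 days, starts Tue → 5 of Tue, Wed, Thu ✓
Months with five Wednesdays: Jan, Apr, Jul, Sep, Dec.

5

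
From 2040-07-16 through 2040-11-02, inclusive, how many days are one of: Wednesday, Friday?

32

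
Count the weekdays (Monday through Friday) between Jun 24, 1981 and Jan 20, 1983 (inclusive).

412

Jun 24, 1981 is a Wednesday.
The range spans 576 days (inclusive of both endpoints).
576 = 7 × 82 + 2, so there are 82 full weeks plus 2 extra days.
Each full week contributes 5 weekdays (Mon–Fri): 82 × 5 = 410.
The 2 extra days are Wed, Thu — 2 of them qualify.
Total: 410 + 2 = 412.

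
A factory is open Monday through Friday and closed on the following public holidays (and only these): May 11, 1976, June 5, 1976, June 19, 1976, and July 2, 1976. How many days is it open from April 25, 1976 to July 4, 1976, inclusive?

48 working days

April 25, 1976 is a Sunday.
From April 25, 1976 to July 4, 1976 is 71 days inclusive.
71 = 7 × 10 + 1, so there are 10 full weeks plus 1 extra day.
Each full week contributes 5 weekdays (Mon–Fri): 10 × 5 = 50.
The 1 extra day is Sun — none qualify.
Total: 50 + 0 = 50.
Holidays: May 11, 1976 (Tue); June 5, 1976 (Sat); June 19, 1976 (Sat); July 2, 1976 (Fri).
2 of the 4 holidays fall on weekdays; the rest are weekends and were already excluded.
Business days: 50 − 2 = 48.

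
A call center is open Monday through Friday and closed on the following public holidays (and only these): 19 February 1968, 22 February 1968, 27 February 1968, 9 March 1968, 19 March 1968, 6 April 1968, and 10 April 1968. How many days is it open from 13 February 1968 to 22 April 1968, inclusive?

13 February 1968 is a Tuesday.
That's 70 days from start to end, counting both.
70 = 7 × 10, so the span is exactly 10 full weeks.
Each full week contributes 5 weekdays (Mon–Fri): 10 × 5 = 50.
Holidays: 19 February 1968 (Mon); 22 February 1968 (Thu); 27 February 1968 (Tue); 9 March 1968 (Sat); 19 March 1968 (Tue); 6 April 1968 (Sat); 10 April 1968 (Wed).
5 of the 7 holidays fall on weekdays; the rest are weekends and were already excluded.
Business days: 50 − 5 = 45.

45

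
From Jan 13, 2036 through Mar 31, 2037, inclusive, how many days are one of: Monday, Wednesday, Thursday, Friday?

Jan 13, 2036 is a Sunday.
That's 444 days from start to end, counting both.
444 = 7 × 63 + 3, so there are 63 full weeks plus 3 extra days.
Each full week contributes 4 days from the set (Mon, Wed, Thu, Fri): 63 × 4 = 252.
The 3 extra days are Sunday, Monday, Tuesday — 1 of them qualifies.
Total: 252 + 1 = 253.

253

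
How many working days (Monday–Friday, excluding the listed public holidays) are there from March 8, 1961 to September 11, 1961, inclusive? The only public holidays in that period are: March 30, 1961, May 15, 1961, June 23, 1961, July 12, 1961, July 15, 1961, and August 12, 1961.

130 working days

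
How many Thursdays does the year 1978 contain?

52

January 1, 1978 is a Sunday.
The range spans 365 days (inclusive of both endpoints).
365 = 7 × 52 + 1, so there are 52 full weeks plus 1 extra day.
Each full week contributes one Thursday: 52 so far.
The 1 extra day is Sunday — none qualify.
Total: 52 + 0 = 52.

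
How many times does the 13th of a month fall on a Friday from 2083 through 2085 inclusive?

4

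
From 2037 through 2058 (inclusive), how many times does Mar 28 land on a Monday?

3

Day of week of March 28 in each year:
2037: Sat, 2038: Sun, 2039: Mon ✓, 2040: Wed, 2041: Thu, 2042: Fri, 2043: Sat, 2044: Mon ✓, 2045: Tue, 2046: Wed, 2047: Thu, 2048: Sat, 2049: Sun, 2050: Mon ✓, 2051: Tue, 2052: Thu, 2053: Fri, 2054: Sat, 2055: Sun, 2056: Tue, 2057: Wed, 2058: Thu
Mondays: 2039, 2044, 2050.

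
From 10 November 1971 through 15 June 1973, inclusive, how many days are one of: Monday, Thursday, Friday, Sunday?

334

10 November 1971 is a Wednesday.
From 10 November 1971 to 15 June 1973 is 584 days inclusive.
584 = 7 × 83 + 3, so there are 83 full weeks plus 3 extra days.
Each full week contributes 4 days from the set (Mon, Thu, Fri, Sun): 83 × 4 = 332.
The 3 extra days are Wed, Thu, Fri — 2 of them qualify.
Total: 332 + 2 = 334.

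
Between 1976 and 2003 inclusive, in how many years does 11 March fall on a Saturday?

4

Day of week of March 11 in each year:
1976: Thu, 1977: Fri, 1978: Sat ✓, 1979: Sun, 1980: Tue, 1981: Wed, 1982: Thu, 1983: Fri, 1984: Sun, 1985: Mon, 1986: Tue, 1987: Wed, 1988: Fri, 1989: Sat ✓, 1990: Sun, 1991: Mon, 1992: Wed, 1993: Thu, 1994: Fri, 1995: Sat ✓, 1996: Mon, 1997: Tue, 1998: Wed, 1999: Thu, 2000: Sat ✓, 2001: Sun, 2002: Mon, 2003: Tue
Saturdays: 1978, 1989, 1995, 2000.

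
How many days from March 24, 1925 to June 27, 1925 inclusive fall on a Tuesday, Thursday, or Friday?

March 24, 1925 is a Tuesday.
That's 96 days from start to end, counting both.
96 = 7 × 13 + 5, so there are 13 full weeks plus 5 extra days.
Each full week contributes 3 days from the set (Tue, Thu, Fri): 13 × 3 = 39.
The 5 extra days are Tuesday, Wednesday, Thursday, Friday, Saturday — 3 of them qualify.
Total: 39 + 3 = 42.

42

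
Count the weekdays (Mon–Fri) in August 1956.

August 1, 1956 is a Wednesday.
From August 1, 1956 to August 31, 1956 is 31 days inclusive.
31 = 7 × 4 + 3, so there are 4 full weeks plus 3 extra days.
Each full week contributes 5 weekdays (Mon–Fri): 4 × 5 = 20.
The 3 extra days are Wed, Thu, Fri — 3 of them qualify.
Total: 20 + 3 = 23.

23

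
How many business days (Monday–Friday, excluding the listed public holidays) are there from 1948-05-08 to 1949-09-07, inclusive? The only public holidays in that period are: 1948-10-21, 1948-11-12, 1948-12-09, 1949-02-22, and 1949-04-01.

1948-05-08 is a Saturday.
The range spans 488 days (inclusive of both endpoints).
488 = 7 × 69 + 5, so there are 69 full weeks plus 5 extra days.
Each full week contributes 5 weekdays (Mon–Fri): 69 × 5 = 345.
The 5 extra days are Saturday, Sunday, Monday, Tuesday, Wednesday — 3 of them qualify.
Total: 345 + 3 = 348.
Holidays: 1948-10-21 (Thu); 1948-11-12 (Fri); 1948-12-09 (Thu); 1949-02-22 (Tue); 1949-04-01 (Fri).
All 5 holidays fall on weekdays, so subtract 5.
Business days: 348 − 5 = 343.

343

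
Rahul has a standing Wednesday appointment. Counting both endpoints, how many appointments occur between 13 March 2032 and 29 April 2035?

163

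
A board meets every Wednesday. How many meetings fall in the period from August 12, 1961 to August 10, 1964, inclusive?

August 12, 1961 is a Saturday.
The range spans 1095 days (inclusive of both endpoints).
1095 = 7 × 156 + 3, so there are 156 full weeks plus 3 extra days.
Each full week contributes one Wednesday: 156 so far.
The 3 extra days are Saturday, Sunday, Monday — none qualify.
Total: 156 + 0 = 156.

156 Wednesdays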